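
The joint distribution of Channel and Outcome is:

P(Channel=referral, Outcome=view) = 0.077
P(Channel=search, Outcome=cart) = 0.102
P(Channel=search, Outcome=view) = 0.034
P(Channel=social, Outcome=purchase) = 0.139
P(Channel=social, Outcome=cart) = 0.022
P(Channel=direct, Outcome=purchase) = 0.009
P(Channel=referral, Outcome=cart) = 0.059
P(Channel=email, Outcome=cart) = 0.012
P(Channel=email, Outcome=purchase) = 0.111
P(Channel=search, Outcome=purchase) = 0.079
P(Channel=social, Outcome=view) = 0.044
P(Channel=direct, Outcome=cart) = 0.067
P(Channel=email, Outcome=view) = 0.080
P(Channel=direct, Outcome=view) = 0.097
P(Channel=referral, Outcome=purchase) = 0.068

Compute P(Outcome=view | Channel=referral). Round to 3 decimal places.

P(Channel=referral) = 0.077 + 0.059 + 0.068 = 0.204.
P(Outcome=view | Channel=referral) = 0.077/0.204 = 0.377.

0.377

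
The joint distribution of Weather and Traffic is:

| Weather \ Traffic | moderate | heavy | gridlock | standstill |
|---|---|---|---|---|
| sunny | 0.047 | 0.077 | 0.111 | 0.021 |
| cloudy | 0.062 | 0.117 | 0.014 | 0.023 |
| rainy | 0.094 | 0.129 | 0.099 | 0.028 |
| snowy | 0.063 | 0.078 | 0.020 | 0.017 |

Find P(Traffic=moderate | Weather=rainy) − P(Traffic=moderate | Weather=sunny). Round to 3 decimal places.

0.085

P(Weather=rainy) = 0.094 + 0.129 + 0.099 + 0.028 = 0.350; P(Traffic=moderate | Weather=rainy) = 0.094/0.350 = 0.2686.
P(Weather=sunny) = 0.047 + 0.077 + 0.111 + 0.021 = 0.256; P(Traffic=moderate | Weather=sunny) = 0.047/0.256 = 0.1836.
Difference = 0.085.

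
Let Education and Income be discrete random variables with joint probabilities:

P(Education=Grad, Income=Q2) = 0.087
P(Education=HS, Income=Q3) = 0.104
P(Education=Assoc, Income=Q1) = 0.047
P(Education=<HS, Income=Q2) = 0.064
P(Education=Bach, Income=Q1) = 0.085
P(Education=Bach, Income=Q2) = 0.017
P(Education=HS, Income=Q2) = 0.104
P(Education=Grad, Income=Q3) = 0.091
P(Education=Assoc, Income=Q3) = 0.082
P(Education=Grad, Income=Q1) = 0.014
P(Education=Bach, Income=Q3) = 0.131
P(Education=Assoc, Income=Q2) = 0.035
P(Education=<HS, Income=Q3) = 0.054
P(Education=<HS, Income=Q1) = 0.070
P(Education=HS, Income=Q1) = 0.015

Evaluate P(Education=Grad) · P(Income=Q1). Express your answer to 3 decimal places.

P(Education=Grad) = 0.014 + 0.087 + 0.091 = 0.192.
P(Income=Q1) = 0.070 + 0.015 + 0.047 + 0.085 + 0.014 = 0.231.
Product: 0.192 × 0.231 = 0.044.

0.044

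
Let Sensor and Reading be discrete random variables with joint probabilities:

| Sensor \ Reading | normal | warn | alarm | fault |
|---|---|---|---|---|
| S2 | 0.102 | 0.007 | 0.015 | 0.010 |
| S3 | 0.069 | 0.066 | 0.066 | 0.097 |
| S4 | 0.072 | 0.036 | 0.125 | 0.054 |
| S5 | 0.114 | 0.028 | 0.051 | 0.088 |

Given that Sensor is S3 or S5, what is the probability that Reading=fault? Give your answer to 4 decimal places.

P(Sensor=S3) = 0.069 + 0.066 + 0.066 + 0.097 = 0.298.
P(Sensor=S5) = 0.114 + 0.028 + 0.051 + 0.088 = 0.281.
P(Sensor ∈ {S3, S5}) = 0.298 + 0.281 = 0.579; P(Reading=fault, Sensor ∈ {S3, S5}) = 0.097 + 0.088 = 0.185.
P(Reading=fault | Sensor ∈ {S3, S5}) = 0.185/0.579 = 0.3195.

0.3195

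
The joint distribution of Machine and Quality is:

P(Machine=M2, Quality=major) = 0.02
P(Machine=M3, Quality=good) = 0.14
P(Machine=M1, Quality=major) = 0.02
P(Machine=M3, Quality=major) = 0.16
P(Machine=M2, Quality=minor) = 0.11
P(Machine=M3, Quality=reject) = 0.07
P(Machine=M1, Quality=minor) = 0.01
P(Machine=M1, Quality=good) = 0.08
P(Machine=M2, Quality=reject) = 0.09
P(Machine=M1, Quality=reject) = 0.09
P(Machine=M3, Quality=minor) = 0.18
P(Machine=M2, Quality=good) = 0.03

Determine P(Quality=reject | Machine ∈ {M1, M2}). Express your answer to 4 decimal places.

P(Machine=M1) = 0.08 + 0.01 + 0.02 + 0.09 = 0.20.
P(Machine=M2) = 0.03 + 0.11 + 0.02 + 0.09 = 0.25.
P(Machine ∈ {M1, M2}) = 0.20 + 0.25 = 0.45; P(Quality=reject, Machine ∈ {M1, M2}) = 0.09 + 0.09 = 0.18.
P(Quality=reject | Machine ∈ {M1, M2}) = 0.18/0.45 = 0.4000.

0.4000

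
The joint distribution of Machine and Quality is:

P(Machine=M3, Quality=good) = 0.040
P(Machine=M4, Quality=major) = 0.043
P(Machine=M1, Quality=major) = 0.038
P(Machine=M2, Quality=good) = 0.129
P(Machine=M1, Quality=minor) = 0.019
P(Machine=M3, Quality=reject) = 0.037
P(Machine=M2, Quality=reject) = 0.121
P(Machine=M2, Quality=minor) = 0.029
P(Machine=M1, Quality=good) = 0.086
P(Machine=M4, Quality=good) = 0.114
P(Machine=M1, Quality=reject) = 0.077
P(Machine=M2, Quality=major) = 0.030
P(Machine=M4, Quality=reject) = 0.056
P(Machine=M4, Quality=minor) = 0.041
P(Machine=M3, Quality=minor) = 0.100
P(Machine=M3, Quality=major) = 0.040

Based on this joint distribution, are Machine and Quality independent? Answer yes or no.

no

P(Machine=M3) = 0.217 and P(Quality=minor) = 0.189, so their product is 0.04101, but P(Machine=M3, Quality=minor) = 0.100. Since these differ, Machine and Quality are not independent.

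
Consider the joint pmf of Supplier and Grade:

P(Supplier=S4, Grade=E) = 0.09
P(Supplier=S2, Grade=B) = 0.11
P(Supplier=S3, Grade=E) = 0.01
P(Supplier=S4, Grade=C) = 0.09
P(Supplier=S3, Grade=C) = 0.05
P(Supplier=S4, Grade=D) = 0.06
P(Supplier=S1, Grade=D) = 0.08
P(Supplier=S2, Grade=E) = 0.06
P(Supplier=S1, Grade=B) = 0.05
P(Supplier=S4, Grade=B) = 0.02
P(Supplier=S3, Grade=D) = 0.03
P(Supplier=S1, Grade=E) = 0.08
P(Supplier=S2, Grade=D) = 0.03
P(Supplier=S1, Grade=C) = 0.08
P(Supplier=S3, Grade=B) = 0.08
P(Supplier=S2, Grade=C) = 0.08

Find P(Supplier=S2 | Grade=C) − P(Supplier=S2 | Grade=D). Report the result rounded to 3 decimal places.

P(Grade=C) = 0.08 + 0.08 + 0.05 + 0.09 = 0.30; P(Supplier=S2 | Grade=C) = 0.08/0.30 = 0.2667.
P(Grade=D) = 0.08 + 0.03 + 0.03 + 0.06 = 0.20; P(Supplier=S2 | Grade=D) = 0.03/0.20 = 0.1500.
Difference = 0.117.

0.117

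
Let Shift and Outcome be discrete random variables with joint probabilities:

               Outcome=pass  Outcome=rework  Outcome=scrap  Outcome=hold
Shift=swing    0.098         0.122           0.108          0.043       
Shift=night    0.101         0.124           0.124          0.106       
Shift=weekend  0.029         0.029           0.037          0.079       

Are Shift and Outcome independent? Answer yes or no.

P(Shift=swing) = 0.371 and P(Outcome=hold) = 0.228, so their product is 0.08459, but P(Shift=swing, Outcome=hold) = 0.043. Since these differ, Shift and Outcome are not independent.

no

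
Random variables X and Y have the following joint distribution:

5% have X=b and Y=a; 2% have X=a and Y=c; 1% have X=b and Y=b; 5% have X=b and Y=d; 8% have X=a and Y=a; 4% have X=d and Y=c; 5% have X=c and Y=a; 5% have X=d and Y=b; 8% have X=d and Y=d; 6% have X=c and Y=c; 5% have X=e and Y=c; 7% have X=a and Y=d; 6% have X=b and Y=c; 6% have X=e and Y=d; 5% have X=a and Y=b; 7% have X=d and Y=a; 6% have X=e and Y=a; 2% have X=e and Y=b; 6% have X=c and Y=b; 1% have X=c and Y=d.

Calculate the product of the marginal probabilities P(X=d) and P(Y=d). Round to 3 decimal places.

0.065

P(X=d) = 0.07 + 0.05 + 0.04 + 0.08 = 0.24.
P(Y=d) = 0.07 + 0.05 + 0.01 + 0.08 + 0.06 = 0.27.
Product: 0.24 × 0.27 = 0.065.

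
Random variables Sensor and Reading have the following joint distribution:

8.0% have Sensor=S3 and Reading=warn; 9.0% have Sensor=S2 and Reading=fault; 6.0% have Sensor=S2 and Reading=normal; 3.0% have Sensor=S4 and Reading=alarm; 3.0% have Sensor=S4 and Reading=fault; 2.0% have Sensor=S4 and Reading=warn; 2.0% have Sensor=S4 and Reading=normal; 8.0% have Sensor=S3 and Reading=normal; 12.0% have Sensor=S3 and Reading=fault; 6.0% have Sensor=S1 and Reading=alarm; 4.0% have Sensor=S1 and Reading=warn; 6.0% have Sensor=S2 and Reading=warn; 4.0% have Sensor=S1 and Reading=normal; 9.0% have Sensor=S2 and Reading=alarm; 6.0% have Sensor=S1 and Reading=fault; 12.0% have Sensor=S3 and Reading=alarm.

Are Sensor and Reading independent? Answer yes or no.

Every cell satisfies P(Sensor,Reading) = P(Sensor)·P(Reading). For instance P(Sensor=S4) = 0.100, P(Reading=normal) = 0.200, and 0.100×0.200 = 0.020 matches the joint entry. So Sensor and Reading are independent.

yes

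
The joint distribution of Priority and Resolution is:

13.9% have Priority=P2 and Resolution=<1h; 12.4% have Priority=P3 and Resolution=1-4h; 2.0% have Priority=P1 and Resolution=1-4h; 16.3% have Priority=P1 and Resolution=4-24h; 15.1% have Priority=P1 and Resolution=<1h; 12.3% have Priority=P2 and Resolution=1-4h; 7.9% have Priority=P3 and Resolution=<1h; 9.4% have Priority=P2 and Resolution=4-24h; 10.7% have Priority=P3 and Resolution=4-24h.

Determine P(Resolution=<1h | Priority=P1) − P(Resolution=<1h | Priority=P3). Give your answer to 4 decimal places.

0.1973

P(Priority=P1) = 0.151 + 0.020 + 0.163 = 0.334; P(Resolution=<1h | Priority=P1) = 0.151/0.334 = 0.45210.
P(Priority=P3) = 0.079 + 0.124 + 0.107 = 0.310; P(Resolution=<1h | Priority=P3) = 0.079/0.310 = 0.25484.
Difference = 0.1973.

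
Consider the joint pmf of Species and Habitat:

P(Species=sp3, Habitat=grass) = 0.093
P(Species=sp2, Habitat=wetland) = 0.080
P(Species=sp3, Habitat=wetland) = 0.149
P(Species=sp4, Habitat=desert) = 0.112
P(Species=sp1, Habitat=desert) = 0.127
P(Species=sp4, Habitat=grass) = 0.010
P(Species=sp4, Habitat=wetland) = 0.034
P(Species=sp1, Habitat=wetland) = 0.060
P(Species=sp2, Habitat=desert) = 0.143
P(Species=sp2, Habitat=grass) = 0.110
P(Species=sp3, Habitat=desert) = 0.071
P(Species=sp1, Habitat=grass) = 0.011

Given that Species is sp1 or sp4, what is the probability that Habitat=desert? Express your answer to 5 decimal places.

P(Species=sp1) = 0.011 + 0.060 + 0.127 = 0.198.
P(Species=sp4) = 0.010 + 0.034 + 0.112 = 0.156.
P(Species ∈ {sp1, sp4}) = 0.198 + 0.156 = 0.354; P(Habitat=desert, Species ∈ {sp1, sp4}) = 0.127 + 0.112 = 0.239.
P(Habitat=desert | Species ∈ {sp1, sp4}) = 0.239/0.354 = 0.67514.

0.67514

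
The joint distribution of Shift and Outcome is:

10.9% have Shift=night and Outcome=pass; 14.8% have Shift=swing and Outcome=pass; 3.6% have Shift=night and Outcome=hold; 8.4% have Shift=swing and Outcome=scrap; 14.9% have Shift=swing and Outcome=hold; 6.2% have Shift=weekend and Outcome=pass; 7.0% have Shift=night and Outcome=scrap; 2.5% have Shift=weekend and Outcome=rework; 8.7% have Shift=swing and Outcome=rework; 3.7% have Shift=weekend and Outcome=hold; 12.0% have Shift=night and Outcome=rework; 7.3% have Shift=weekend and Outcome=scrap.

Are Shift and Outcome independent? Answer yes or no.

P(Shift=swing) = 0.468 and P(Outcome=hold) = 0.222, so their product is 0.10390, but P(Shift=swing, Outcome=hold) = 0.149. Since these differ, Shift and Outcome are not independent.

no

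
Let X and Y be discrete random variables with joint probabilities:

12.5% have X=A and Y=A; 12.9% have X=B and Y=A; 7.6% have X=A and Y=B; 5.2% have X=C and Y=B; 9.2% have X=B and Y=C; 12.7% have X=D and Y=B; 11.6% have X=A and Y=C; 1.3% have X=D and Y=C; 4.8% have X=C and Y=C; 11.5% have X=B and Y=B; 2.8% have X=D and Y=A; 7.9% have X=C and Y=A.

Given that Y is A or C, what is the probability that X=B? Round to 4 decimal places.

0.3508

P(Y=A) = 0.125 + 0.129 + 0.079 + 0.028 = 0.361.
P(Y=C) = 0.116 + 0.092 + 0.048 + 0.013 = 0.269.
P(Y ∈ {A, C}) = 0.361 + 0.269 = 0.630; P(X=B, Y ∈ {A, C}) = 0.129 + 0.092 = 0.221.
P(X=B | Y ∈ {A, C}) = 0.221/0.630 = 0.3508.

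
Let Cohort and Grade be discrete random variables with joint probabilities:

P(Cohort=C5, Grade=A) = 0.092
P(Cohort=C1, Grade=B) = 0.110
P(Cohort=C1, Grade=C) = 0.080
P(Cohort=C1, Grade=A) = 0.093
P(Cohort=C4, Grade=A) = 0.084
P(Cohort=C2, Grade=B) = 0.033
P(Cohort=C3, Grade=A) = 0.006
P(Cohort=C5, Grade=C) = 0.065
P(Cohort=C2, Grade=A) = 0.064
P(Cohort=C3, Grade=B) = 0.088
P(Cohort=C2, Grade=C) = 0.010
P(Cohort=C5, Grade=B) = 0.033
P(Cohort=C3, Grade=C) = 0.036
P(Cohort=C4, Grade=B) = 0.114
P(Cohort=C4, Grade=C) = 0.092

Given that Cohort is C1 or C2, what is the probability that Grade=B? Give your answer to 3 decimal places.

0.367

P(Cohort=C1) = 0.093 + 0.110 + 0.080 = 0.283.
P(Cohort=C2) = 0.064 + 0.033 + 0.010 = 0.107.
P(Cohort ∈ {C1, C2}) = 0.283 + 0.107 = 0.390; P(Grade=B, Cohort ∈ {C1, C2}) = 0.110 + 0.033 = 0.143.
P(Grade=B | Cohort ∈ {C1, C2}) = 0.143/0.390 = 0.367.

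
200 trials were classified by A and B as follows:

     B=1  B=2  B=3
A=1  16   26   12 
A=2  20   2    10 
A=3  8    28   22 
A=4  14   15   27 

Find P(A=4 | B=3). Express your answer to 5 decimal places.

Total with B=3: 12 + 10 + 22 + 27 = 71.
P(A=4 | B=3) = 27/71 = 0.38028.

0.38028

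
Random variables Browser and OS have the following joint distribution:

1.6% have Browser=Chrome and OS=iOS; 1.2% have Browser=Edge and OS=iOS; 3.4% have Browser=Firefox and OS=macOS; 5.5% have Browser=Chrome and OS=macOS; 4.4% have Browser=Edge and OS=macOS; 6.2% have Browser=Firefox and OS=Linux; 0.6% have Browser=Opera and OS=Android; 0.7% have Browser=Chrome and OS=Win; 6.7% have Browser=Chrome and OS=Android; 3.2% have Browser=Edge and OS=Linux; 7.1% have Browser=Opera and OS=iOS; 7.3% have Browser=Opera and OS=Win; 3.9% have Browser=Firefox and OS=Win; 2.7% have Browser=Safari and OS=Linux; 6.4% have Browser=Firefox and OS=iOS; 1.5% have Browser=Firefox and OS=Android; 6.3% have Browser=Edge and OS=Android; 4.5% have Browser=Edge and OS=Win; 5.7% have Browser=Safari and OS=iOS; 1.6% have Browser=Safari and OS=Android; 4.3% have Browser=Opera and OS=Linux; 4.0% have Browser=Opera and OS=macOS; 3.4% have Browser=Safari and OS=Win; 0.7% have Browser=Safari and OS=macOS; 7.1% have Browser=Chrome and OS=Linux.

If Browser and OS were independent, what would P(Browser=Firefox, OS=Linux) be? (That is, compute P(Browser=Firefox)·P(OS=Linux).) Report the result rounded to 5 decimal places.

0.05029

P(Browser=Firefox) = 0.039 + 0.034 + 0.062 + 0.064 + 0.015 = 0.214.
P(OS=Linux) = 0.071 + 0.062 + 0.027 + 0.032 + 0.043 = 0.235.
Product: 0.214 × 0.235 = 0.05029.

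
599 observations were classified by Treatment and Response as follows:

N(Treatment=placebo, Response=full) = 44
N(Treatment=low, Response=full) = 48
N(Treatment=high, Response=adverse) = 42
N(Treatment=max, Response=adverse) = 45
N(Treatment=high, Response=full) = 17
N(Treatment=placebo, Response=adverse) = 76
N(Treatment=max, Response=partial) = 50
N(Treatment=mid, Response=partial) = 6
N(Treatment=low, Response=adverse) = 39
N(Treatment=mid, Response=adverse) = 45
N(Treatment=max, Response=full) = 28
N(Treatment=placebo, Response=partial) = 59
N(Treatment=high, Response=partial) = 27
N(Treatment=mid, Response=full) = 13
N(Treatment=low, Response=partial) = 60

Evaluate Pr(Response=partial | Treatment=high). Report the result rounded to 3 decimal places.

Total with Treatment=high: 27 + 17 + 42 = 86.
P(Response=partial | Treatment=high) = 27/86 = 0.314.

0.314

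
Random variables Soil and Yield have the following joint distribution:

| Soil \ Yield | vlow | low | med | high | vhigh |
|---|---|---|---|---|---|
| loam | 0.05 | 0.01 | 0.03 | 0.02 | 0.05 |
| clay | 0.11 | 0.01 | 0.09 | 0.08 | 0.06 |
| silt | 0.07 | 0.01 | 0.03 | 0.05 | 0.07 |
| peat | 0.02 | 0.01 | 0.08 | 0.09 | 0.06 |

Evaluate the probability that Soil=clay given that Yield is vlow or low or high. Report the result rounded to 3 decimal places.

P(Yield=vlow) = 0.05 + 0.11 + 0.07 + 0.02 = 0.25.
P(Yield=low) = 0.01 + 0.01 + 0.01 + 0.01 = 0.04.
P(Yield=high) = 0.02 + 0.08 + 0.05 + 0.09 = 0.24.
P(Yield ∈ {vlow, low, high}) = 0.25 + 0.04 + 0.24 = 0.53; P(Soil=clay, Yield ∈ {vlow, low, high}) = 0.11 + 0.01 + 0.08 = 0.20.
P(Soil=clay | Yield ∈ {vlow, low, high}) = 0.20/0.53 = 0.377.

0.377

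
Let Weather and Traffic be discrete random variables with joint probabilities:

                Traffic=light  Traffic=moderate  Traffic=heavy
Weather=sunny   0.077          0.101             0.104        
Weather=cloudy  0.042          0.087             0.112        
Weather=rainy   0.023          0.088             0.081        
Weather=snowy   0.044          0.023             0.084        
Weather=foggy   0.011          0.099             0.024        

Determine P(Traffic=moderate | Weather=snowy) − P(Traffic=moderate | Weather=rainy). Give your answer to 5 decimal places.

-0.30602

P(Weather=snowy) = 0.044 + 0.023 + 0.084 = 0.151; P(Traffic=moderate | Weather=snowy) = 0.023/0.151 = 0.152318.
P(Weather=rainy) = 0.023 + 0.088 + 0.081 = 0.192; P(Traffic=moderate | Weather=rainy) = 0.088/0.192 = 0.458333.
Difference = -0.30602.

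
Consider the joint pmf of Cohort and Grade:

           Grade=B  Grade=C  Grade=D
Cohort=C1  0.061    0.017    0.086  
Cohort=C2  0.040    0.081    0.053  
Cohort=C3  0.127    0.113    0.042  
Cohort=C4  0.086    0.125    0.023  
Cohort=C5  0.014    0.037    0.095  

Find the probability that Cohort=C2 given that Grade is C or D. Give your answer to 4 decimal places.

0.1994

P(Grade=C) = 0.017 + 0.081 + 0.113 + 0.125 + 0.037 = 0.373.
P(Grade=D) = 0.086 + 0.053 + 0.042 + 0.023 + 0.095 = 0.299.
P(Grade ∈ {C, D}) = 0.373 + 0.299 = 0.672; P(Cohort=C2, Grade ∈ {C, D}) = 0.081 + 0.053 = 0.134.
P(Cohort=C2 | Grade ∈ {C, D}) = 0.134/0.672 = 0.1994.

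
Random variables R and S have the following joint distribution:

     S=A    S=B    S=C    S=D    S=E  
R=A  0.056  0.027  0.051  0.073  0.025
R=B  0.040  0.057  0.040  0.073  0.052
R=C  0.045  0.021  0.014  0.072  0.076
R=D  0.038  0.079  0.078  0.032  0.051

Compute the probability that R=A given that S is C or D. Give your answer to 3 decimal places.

P(S=C) = 0.051 + 0.040 + 0.014 + 0.078 = 0.183.
P(S=D) = 0.073 + 0.073 + 0.072 + 0.032 = 0.250.
P(S ∈ {C, D}) = 0.183 + 0.250 = 0.433; P(R=A, S ∈ {C, D}) = 0.051 + 0.073 = 0.124.
P(R=A | S ∈ {C, D}) = 0.124/0.433 = 0.286.

0.286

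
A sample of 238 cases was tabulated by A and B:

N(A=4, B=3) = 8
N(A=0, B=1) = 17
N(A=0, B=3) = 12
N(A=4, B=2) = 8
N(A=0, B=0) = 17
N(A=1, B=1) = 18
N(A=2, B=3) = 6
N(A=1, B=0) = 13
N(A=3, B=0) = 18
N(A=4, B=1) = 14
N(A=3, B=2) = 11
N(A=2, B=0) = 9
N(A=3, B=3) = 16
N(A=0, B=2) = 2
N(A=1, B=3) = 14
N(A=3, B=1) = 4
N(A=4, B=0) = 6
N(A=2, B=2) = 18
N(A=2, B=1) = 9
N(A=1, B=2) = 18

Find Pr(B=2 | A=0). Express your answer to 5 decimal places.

0.04167

Total with A=0: 17 + 17 + 2 + 12 = 48.
P(B=2 | A=0) = 2/48 = 0.04167.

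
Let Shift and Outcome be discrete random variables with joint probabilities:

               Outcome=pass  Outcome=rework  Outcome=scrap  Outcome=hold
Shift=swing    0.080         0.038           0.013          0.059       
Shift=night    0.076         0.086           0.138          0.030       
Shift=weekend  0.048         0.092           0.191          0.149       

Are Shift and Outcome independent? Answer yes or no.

no

P(Shift=swing) = 0.190 and P(Outcome=scrap) = 0.342, so their product is 0.06498, but P(Shift=swing, Outcome=scrap) = 0.013. Since these differ, Shift and Outcome are not independent.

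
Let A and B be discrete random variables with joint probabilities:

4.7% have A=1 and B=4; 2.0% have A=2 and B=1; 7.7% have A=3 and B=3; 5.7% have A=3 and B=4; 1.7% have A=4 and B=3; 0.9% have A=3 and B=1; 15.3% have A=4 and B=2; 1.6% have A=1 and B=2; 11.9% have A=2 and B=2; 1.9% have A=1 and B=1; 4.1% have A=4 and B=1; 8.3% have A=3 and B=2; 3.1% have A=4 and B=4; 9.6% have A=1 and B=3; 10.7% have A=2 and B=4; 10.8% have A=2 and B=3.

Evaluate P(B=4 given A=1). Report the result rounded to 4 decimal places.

0.2640

P(A=1) = 0.019 + 0.016 + 0.096 + 0.047 = 0.178.
P(B=4 | A=1) = 0.047/0.178 = 0.2640.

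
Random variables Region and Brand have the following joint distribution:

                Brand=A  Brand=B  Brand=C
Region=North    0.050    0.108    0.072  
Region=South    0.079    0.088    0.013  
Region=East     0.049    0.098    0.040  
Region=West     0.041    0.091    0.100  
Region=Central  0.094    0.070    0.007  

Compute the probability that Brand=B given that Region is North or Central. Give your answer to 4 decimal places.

0.4439

P(Region=North) = 0.050 + 0.108 + 0.072 = 0.230.
P(Region=Central) = 0.094 + 0.070 + 0.007 = 0.171.
P(Region ∈ {North, Central}) = 0.230 + 0.171 = 0.401; P(Brand=B, Region ∈ {North, Central}) = 0.108 + 0.070 = 0.178.
P(Brand=B | Region ∈ {North, Central}) = 0.178/0.401 = 0.4439.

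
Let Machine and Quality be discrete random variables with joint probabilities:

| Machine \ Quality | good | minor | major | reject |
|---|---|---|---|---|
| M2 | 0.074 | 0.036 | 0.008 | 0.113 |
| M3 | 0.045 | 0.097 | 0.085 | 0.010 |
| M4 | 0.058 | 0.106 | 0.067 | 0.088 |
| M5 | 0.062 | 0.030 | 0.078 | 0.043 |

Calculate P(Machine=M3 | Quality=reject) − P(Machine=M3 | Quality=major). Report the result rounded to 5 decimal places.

-0.31777

P(Quality=reject) = 0.113 + 0.010 + 0.088 + 0.043 = 0.254; P(Machine=M3 | Quality=reject) = 0.010/0.254 = 0.039370.
P(Quality=major) = 0.008 + 0.085 + 0.067 + 0.078 = 0.238; P(Machine=M3 | Quality=major) = 0.085/0.238 = 0.357143.
Difference = -0.31777.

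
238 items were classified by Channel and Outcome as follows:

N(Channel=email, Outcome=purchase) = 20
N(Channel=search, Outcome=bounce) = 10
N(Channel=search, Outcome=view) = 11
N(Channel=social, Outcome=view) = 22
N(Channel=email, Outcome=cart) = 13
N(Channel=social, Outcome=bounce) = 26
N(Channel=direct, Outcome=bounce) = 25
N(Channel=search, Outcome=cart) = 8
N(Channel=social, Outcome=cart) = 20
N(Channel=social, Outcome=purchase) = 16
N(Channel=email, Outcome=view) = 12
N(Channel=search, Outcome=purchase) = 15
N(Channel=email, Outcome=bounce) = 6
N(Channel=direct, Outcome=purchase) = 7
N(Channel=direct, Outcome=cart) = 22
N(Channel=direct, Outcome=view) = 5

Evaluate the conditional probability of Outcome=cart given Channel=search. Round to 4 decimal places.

Total with Channel=search: 10 + 11 + 8 + 15 = 44.
P(Outcome=cart | Channel=search) = 8/44 = 0.1818.

0.1818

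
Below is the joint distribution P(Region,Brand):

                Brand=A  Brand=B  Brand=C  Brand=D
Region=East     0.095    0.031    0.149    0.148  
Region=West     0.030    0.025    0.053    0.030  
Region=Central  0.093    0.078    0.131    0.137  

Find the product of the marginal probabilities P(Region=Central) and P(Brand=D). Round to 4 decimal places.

0.1383

P(Region=Central) = 0.093 + 0.078 + 0.131 + 0.137 = 0.439.
P(Brand=D) = 0.148 + 0.030 + 0.137 = 0.315.
Product: 0.439 × 0.315 = 0.1383.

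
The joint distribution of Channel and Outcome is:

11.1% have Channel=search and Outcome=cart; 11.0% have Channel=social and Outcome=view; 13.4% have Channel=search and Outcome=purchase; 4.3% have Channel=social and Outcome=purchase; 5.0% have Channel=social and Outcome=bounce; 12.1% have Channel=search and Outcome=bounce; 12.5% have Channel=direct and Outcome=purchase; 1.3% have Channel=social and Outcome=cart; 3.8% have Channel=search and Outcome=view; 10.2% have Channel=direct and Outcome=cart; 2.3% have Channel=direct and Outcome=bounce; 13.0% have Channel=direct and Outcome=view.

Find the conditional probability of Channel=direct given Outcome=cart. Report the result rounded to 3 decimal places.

0.451

P(Outcome=cart) = 0.111 + 0.013 + 0.102 = 0.226.
P(Channel=direct | Outcome=cart) = 0.102/0.226 = 0.451.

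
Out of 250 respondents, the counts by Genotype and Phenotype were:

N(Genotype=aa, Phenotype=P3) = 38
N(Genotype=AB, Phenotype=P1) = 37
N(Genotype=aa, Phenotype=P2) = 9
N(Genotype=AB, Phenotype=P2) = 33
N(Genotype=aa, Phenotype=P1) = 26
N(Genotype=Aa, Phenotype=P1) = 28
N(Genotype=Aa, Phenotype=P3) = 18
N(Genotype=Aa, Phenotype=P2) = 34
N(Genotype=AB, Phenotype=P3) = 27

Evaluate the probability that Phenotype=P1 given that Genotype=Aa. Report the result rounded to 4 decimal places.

Total with Genotype=Aa: 28 + 34 + 18 = 80.
P(Phenotype=P1 | Genotype=Aa) = 28/80 = 0.3500.

0.3500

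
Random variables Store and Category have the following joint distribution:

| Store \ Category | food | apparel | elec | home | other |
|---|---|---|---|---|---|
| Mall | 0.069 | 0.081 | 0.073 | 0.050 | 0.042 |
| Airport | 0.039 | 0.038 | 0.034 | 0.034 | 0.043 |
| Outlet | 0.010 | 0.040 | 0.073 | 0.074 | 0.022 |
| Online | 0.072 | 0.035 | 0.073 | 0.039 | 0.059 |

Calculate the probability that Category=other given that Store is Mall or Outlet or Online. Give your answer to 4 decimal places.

P(Store=Mall) = 0.069 + 0.081 + 0.073 + 0.050 + 0.042 = 0.315.
P(Store=Outlet) = 0.010 + 0.040 + 0.073 + 0.074 + 0.022 = 0.219.
P(Store=Online) = 0.072 + 0.035 + 0.073 + 0.039 + 0.059 = 0.278.
P(Store ∈ {Mall, Outlet, Online}) = 0.315 + 0.219 + 0.278 = 0.812; P(Category=other, Store ∈ {Mall, Outlet, Online}) = 0.042 + 0.022 + 0.059 = 0.123.
P(Category=other | Store ∈ {Mall, Outlet, Online}) = 0.123/0.812 = 0.1515.

0.1515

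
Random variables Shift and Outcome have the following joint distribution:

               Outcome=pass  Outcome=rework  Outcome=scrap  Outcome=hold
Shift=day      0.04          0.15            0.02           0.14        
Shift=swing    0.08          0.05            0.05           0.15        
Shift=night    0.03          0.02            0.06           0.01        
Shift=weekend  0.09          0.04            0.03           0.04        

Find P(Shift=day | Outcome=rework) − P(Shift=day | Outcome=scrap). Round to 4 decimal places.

P(Outcome=rework) = 0.15 + 0.05 + 0.02 + 0.04 = 0.26; P(Shift=day | Outcome=rework) = 0.15/0.26 = 0.57692.
P(Outcome=scrap) = 0.02 + 0.05 + 0.06 + 0.03 = 0.16; P(Shift=day | Outcome=scrap) = 0.02/0.16 = 0.12500.
Difference = 0.4519.

0.4519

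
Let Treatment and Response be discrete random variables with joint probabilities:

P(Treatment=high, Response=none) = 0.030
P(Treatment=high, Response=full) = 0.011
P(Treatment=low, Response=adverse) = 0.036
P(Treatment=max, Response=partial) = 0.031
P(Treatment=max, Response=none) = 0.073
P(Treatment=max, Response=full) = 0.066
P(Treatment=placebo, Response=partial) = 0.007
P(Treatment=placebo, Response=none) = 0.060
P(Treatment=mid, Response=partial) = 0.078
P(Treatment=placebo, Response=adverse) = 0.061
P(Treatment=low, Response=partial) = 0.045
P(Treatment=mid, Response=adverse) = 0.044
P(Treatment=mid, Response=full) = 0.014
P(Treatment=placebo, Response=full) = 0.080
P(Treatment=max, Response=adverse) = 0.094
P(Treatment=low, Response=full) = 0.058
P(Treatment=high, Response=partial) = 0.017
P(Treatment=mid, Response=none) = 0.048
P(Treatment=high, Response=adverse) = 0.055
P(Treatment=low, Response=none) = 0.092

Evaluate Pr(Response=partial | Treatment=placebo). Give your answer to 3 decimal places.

0.034

P(Treatment=placebo) = 0.060 + 0.007 + 0.080 + 0.061 = 0.208.
P(Response=partial | Treatment=placebo) = 0.007/0.208 = 0.034.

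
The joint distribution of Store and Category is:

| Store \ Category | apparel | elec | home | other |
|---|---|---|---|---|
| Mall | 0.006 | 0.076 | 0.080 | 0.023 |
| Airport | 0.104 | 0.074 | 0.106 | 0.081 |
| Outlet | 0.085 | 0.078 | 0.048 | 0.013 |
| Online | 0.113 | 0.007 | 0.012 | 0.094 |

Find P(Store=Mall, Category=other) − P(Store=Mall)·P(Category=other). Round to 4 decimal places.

P(Store=Mall) = 0.006 + 0.076 + 0.080 + 0.023 = 0.185.
P(Category=other) = 0.023 + 0.081 + 0.013 + 0.094 = 0.211.
P(Store=Mall, Category=other) − P(Store=Mall)P(Category=other) = 0.023 − 0.185×0.211 = -0.0160.

-0.0160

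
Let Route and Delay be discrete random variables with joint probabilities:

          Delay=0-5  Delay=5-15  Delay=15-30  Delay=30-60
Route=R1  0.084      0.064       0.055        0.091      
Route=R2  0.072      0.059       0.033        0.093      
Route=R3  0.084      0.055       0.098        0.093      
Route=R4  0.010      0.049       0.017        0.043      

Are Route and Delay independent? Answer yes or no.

P(Route=R3) = 0.330 and P(Delay=15-30) = 0.203, so their product is 0.06699, but P(Route=R3, Delay=15-30) = 0.098. Since these differ, Route and Delay are not independent.

no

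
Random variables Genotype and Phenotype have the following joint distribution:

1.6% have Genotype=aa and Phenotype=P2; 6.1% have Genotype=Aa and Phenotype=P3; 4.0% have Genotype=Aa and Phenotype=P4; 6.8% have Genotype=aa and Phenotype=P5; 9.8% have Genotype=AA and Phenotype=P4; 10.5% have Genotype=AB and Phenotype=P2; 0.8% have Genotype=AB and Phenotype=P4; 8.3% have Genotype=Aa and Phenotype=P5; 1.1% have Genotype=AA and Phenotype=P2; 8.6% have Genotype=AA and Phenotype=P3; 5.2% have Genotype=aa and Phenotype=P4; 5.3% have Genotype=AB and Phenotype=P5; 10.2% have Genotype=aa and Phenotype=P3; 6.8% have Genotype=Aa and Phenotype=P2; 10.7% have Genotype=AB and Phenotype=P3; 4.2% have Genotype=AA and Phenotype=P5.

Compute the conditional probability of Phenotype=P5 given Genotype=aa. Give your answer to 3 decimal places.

P(Genotype=aa) = 0.016 + 0.102 + 0.052 + 0.068 = 0.238.
P(Phenotype=P5 | Genotype=aa) = 0.068/0.238 = 0.286.

0.286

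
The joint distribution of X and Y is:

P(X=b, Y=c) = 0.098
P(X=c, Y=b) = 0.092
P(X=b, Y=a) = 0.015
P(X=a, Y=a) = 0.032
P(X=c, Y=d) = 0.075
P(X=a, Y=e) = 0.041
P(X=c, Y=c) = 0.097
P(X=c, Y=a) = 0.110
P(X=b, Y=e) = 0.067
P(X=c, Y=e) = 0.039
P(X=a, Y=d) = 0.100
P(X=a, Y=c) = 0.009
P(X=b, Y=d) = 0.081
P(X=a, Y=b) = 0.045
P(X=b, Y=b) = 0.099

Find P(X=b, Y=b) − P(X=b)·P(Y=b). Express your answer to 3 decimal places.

0.014

P(X=b) = 0.015 + 0.099 + 0.098 + 0.081 + 0.067 = 0.360.
P(Y=b) = 0.045 + 0.099 + 0.092 = 0.236.
P(X=b, Y=b) − P(X=b)P(Y=b) = 0.099 − 0.360×0.236 = 0.014.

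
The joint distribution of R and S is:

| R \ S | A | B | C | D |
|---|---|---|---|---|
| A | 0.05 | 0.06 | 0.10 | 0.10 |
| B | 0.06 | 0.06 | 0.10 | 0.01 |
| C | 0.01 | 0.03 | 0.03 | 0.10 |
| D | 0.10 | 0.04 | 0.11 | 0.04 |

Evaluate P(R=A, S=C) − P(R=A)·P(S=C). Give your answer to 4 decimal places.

P(R=A) = 0.05 + 0.06 + 0.10 + 0.10 = 0.31.
P(S=C) = 0.10 + 0.10 + 0.03 + 0.11 = 0.34.
P(R=A, S=C) − P(R=A)P(S=C) = 0.10 − 0.31×0.34 = -0.0054.

-0.0054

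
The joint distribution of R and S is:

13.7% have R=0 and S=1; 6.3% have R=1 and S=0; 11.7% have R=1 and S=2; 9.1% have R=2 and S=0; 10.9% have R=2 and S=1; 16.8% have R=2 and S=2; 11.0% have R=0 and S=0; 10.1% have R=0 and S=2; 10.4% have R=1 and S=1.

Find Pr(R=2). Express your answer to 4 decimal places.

0.3680

P(R=2) = 0.091 + 0.109 + 0.168 = 0.368.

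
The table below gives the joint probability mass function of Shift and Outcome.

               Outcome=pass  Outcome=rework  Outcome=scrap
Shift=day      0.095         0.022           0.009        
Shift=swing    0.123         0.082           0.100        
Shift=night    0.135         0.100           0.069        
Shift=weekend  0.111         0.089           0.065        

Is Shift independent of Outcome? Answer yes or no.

P(Shift=day) = 0.126 and P(Outcome=pass) = 0.464, so their product is 0.05846, but P(Shift=day, Outcome=pass) = 0.095. Since these differ, Shift and Outcome are not independent.

no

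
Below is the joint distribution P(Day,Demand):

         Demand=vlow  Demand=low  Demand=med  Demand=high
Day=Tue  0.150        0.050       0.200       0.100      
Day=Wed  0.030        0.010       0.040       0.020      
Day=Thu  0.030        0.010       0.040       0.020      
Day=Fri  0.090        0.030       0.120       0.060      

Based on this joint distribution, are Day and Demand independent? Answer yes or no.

yes

Every cell satisfies P(Day,Demand) = P(Day)·P(Demand). For instance P(Day=Wed) = 0.100, P(Demand=med) = 0.400, and 0.100×0.400 = 0.040 matches the joint entry. So Day and Demand are independent.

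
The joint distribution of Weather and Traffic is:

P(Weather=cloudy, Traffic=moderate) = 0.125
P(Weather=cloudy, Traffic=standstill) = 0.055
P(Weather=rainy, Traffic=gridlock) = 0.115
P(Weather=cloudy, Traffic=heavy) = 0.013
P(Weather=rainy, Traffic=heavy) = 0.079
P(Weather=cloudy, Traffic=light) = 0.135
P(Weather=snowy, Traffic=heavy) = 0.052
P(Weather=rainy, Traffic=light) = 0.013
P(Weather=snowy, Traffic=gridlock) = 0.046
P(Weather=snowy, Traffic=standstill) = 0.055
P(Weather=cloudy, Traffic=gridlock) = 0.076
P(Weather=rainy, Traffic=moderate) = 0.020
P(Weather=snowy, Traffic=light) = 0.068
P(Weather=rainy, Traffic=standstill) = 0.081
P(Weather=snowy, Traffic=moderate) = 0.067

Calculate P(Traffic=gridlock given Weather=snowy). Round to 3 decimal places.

0.160

P(Weather=snowy) = 0.068 + 0.067 + 0.052 + 0.046 + 0.055 = 0.288.
P(Traffic=gridlock | Weather=snowy) = 0.046/0.288 = 0.160.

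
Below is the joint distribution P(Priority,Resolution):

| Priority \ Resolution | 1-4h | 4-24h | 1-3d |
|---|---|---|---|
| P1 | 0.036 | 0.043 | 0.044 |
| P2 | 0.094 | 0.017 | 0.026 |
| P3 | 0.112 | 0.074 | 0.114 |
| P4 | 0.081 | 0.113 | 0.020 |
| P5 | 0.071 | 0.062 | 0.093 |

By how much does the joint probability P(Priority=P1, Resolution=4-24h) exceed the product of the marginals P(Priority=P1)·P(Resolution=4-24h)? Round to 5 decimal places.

0.00499

P(Priority=P1) = 0.036 + 0.043 + 0.044 = 0.123.
P(Resolution=4-24h) = 0.043 + 0.017 + 0.074 + 0.113 + 0.062 = 0.309.
P(Priority=P1, Resolution=4-24h) − P(Priority=P1)P(Resolution=4-24h) = 0.043 − 0.123×0.309 = 0.00499.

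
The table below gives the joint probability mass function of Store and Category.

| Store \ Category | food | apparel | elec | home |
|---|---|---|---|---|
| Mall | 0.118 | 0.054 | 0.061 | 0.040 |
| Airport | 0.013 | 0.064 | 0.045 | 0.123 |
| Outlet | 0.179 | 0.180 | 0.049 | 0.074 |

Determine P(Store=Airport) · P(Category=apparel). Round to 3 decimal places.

0.073

P(Store=Airport) = 0.013 + 0.064 + 0.045 + 0.123 = 0.245.
P(Category=apparel) = 0.054 + 0.064 + 0.180 = 0.298.
Product: 0.245 × 0.298 = 0.073.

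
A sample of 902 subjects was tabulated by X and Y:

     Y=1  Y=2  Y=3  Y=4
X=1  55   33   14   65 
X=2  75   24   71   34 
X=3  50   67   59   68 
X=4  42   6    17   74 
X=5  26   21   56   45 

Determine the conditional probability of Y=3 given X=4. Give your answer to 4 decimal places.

0.1223

Total with X=4: 42 + 6 + 17 + 74 = 139.
P(Y=3 | X=4) = 17/139 = 0.1223.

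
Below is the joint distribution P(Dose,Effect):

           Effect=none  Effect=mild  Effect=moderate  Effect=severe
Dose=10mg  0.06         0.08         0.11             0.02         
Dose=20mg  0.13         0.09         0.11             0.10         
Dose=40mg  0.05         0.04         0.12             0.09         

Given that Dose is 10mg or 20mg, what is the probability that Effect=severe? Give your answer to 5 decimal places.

P(Dose=10mg) = 0.06 + 0.08 + 0.11 + 0.02 = 0.27.
P(Dose=20mg) = 0.13 + 0.09 + 0.11 + 0.10 = 0.43.
P(Dose ∈ {10mg, 20mg}) = 0.27 + 0.43 = 0.70; P(Effect=severe, Dose ∈ {10mg, 20mg}) = 0.02 + 0.10 = 0.12.
P(Effect=severe | Dose ∈ {10mg, 20mg}) = 0.12/0.70 = 0.17143.

0.17143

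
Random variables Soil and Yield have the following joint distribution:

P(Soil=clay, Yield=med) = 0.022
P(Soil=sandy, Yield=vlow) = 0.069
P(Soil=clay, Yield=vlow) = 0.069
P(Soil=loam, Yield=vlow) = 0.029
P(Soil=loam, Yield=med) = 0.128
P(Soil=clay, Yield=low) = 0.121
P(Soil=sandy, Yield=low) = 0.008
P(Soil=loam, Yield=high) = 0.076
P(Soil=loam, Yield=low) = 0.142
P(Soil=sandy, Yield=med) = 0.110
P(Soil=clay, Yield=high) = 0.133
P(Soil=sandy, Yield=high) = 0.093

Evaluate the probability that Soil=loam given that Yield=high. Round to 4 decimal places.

P(Yield=high) = 0.093 + 0.076 + 0.133 = 0.302.
P(Soil=loam | Yield=high) = 0.076/0.302 = 0.2517.

0.2517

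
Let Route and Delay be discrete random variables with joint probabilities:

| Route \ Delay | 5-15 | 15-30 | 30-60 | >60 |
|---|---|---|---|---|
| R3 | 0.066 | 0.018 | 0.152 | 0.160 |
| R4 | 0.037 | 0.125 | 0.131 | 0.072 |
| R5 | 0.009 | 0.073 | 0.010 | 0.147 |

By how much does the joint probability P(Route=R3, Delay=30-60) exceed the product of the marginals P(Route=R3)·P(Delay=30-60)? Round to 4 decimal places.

0.0360

P(Route=R3) = 0.066 + 0.018 + 0.152 + 0.160 = 0.396.
P(Delay=30-60) = 0.152 + 0.131 + 0.010 = 0.293.
P(Route=R3, Delay=30-60) − P(Route=R3)P(Delay=30-60) = 0.152 − 0.396×0.293 = 0.0360.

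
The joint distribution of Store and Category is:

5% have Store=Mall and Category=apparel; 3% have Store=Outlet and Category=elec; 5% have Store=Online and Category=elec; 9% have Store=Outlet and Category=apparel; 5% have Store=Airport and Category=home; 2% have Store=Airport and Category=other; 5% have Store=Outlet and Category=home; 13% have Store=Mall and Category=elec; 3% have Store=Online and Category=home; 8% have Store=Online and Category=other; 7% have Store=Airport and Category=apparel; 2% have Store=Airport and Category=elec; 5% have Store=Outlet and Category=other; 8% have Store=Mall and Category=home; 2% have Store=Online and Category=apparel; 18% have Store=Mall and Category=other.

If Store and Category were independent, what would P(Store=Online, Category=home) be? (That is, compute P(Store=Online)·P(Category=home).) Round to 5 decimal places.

P(Store=Online) = 0.02 + 0.05 + 0.03 + 0.08 = 0.18.
P(Category=home) = 0.08 + 0.05 + 0.05 + 0.03 = 0.21.
Product: 0.18 × 0.21 = 0.03780.

0.03780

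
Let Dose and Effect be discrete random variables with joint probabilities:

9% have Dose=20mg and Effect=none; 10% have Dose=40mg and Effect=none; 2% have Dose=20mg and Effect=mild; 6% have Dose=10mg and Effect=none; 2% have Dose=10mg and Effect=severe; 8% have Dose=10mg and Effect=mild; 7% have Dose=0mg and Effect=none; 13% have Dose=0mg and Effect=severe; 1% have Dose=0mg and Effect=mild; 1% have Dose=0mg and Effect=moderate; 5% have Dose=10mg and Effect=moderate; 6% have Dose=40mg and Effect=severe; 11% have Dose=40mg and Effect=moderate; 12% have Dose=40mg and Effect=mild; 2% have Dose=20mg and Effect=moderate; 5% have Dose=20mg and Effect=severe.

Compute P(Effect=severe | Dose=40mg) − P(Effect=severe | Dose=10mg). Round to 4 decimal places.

0.0586

P(Dose=40mg) = 0.10 + 0.12 + 0.11 + 0.06 = 0.39; P(Effect=severe | Dose=40mg) = 0.06/0.39 = 0.15385.
P(Dose=10mg) = 0.06 + 0.08 + 0.05 + 0.02 = 0.21; P(Effect=severe | Dose=10mg) = 0.02/0.21 = 0.09524.
Difference = 0.0586.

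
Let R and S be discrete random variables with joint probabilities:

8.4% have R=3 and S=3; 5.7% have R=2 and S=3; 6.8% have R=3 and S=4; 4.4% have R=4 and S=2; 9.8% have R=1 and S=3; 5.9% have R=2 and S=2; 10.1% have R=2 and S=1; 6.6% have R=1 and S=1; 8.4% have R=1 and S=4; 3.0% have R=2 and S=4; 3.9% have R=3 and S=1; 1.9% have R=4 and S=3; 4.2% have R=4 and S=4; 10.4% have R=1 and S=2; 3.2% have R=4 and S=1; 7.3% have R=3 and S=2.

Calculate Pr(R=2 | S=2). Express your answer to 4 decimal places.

0.2107

P(S=2) = 0.104 + 0.059 + 0.073 + 0.044 = 0.280.
P(R=2 | S=2) = 0.059/0.280 = 0.2107.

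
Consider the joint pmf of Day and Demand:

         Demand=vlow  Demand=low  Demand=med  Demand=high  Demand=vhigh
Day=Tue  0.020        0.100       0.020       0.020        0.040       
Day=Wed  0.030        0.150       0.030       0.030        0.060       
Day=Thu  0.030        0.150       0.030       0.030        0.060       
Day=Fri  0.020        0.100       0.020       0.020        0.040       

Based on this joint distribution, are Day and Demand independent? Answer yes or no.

yes

Every cell satisfies P(Day,Demand) = P(Day)·P(Demand). For instance P(Day=Wed) = 0.300, P(Demand=low) = 0.500, and 0.300×0.500 = 0.150 matches the joint entry. So Day and Demand are independent.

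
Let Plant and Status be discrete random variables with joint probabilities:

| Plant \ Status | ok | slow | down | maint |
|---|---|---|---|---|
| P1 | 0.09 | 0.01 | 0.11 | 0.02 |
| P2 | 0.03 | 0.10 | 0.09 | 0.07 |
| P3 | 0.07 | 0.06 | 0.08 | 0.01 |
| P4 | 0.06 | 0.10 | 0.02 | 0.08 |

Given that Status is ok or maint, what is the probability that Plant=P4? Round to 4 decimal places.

P(Status=ok) = 0.09 + 0.03 + 0.07 + 0.06 = 0.25.
P(Status=maint) = 0.02 + 0.07 + 0.01 + 0.08 = 0.18.
P(Status ∈ {ok, maint}) = 0.25 + 0.18 = 0.43; P(Plant=P4, Status ∈ {ok, maint}) = 0.06 + 0.08 = 0.14.
P(Plant=P4 | Status ∈ {ok, maint}) = 0.14/0.43 = 0.3256.

0.3256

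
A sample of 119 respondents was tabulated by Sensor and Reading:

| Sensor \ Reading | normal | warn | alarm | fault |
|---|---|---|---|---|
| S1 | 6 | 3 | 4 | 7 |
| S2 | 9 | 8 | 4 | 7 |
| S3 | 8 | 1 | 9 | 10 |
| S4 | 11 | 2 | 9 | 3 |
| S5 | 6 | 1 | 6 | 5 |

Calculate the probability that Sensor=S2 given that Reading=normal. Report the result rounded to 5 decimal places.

0.22500

Total with Reading=normal: 6 + 9 + 8 + 11 + 6 = 40.
P(Sensor=S2 | Reading=normal) = 9/40 = 0.22500.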